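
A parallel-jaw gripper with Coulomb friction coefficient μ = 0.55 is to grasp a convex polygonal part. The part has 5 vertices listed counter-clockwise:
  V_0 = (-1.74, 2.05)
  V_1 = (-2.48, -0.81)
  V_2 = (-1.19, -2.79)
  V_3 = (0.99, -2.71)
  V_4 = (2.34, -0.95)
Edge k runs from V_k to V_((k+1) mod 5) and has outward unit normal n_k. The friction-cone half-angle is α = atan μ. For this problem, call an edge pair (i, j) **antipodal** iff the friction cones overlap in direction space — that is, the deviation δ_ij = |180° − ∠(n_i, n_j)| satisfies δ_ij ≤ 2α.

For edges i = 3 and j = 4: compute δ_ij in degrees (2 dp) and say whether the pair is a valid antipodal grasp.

α = atan 0.55 = 28.81°;  2α = 57.62°
edge 3: e_3 = (+1.35, +1.76);  n_3 = (+0.7935, -0.6086)
edge 4: e_4 = (-4.08, +3.00);  n_4 = (+0.5924, +0.8057)
∠(n_3, n_4) = 91.16°
δ = |180° − 91.16°| = 88.84°
88.84° > 2α = 57.62°  →  invalid

δ = 88.84°, invalid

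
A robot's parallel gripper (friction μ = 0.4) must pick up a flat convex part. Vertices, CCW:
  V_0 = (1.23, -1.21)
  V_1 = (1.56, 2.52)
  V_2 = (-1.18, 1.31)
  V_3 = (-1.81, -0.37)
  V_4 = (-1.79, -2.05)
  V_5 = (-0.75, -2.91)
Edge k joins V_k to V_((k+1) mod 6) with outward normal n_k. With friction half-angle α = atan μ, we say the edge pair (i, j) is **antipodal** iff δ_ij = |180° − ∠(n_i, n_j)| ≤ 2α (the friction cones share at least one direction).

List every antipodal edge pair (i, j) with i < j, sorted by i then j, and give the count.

α = atan 0.4 = 21.80°;  2α = 43.60°
n_0 = (+0.9961, -0.0881)
n_1 = (-0.4040, +0.9148)
n_2 = (-0.9363, +0.3511)
n_3 = (-0.9999, -0.0119)
n_4 = (-0.6373, -0.7706)
n_5 = (+0.6514, -0.7587)
  (0,1): δ = 61.12°  ·
  (0,2): δ = 15.50°  ✓
  (0,3): δ = 5.74°  ✓
  (0,4): δ = 55.47°  ·
  (0,5): δ = 135.70°  ·
  (1,2): δ = 134.38°  ·
  (1,3): δ = 113.14°  ·
  (1,4): δ = 63.41°  ·
  (1,5): δ = 16.82°  ✓
  (2,3): δ = 158.76°  ·
  (2,4): δ = 109.03°  ·
  (2,5): δ = 28.80°  ✓
  (3,4): δ = 130.27°  ·
  (3,5): δ = 50.03°  ·
  (4,5): δ = 99.76°  ·
antipodal pairs: 4

count = 4; pairs: (0,2), (0,3), (1,5), (2,5)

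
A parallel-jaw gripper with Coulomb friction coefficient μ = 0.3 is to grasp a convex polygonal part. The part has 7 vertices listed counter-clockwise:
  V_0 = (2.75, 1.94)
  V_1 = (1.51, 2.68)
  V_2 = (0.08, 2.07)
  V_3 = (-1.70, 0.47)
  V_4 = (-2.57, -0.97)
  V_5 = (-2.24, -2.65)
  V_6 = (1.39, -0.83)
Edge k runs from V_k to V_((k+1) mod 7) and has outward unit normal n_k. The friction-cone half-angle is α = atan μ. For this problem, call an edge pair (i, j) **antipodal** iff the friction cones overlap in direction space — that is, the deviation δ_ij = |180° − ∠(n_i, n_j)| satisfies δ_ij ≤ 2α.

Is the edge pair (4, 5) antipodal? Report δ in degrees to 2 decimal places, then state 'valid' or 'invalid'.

α = atan 0.3 = 16.70°;  2α = 33.40°
edge 4: e_4 = (+0.33, -1.68);  n_4 = (-0.9812, -0.1927)
edge 5: e_5 = (+3.63, +1.82);  n_5 = (+0.4482, -0.8939)
∠(n_4, n_5) = 105.52°
δ = |180° − 105.52°| = 74.48°
74.48° > 2α = 33.40°  →  invalid

δ = 74.48°, invalid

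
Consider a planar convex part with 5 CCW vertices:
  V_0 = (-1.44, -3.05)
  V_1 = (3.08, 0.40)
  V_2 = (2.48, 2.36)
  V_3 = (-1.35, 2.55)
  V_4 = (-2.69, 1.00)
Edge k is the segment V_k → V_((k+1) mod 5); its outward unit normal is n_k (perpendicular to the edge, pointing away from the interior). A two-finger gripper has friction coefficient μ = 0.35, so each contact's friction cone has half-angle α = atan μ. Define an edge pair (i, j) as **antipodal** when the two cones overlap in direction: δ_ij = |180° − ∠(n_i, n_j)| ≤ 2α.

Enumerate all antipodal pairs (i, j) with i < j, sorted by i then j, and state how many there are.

count = 2; pairs: (0,3), (1,4)

α = atan 0.35 = 19.29°;  2α = 38.58°
n_0 = (+0.6067, -0.7949)
n_1 = (+0.9562, +0.2927)
n_2 = (+0.0495, +0.9988)
n_3 = (-0.7565, +0.6540)
n_4 = (-0.9555, -0.2949)
  (0,1): δ = 110.33°  ·
  (0,2): δ = 40.19°  ·
  (0,3): δ = 11.80°  ✓
  (0,4): δ = 69.80°  ·
  (1,2): δ = 109.86°  ·
  (1,3): δ = 57.86°  ·
  (1,4): δ = 0.13°  ✓
  (2,3): δ = 128.00°  ·
  (2,4): δ = 70.01°  ·
  (3,4): δ = 122.00°  ·
antipodal pairs: 2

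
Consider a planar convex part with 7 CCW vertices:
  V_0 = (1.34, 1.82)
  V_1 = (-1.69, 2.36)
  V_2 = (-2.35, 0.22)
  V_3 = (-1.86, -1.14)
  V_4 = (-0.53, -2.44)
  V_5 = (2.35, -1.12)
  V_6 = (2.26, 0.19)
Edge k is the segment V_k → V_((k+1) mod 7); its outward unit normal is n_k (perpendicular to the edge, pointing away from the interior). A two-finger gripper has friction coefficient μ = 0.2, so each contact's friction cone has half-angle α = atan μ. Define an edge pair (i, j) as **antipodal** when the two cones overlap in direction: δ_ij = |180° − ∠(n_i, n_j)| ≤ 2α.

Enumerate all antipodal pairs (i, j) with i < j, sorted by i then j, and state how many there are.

count = 4; pairs: (1,5), (2,5), (2,6), (3,6)

α = atan 0.2 = 11.31°;  2α = 22.62°
n_0 = (+0.1755, +0.9845)
n_1 = (-0.9556, +0.2947)
n_2 = (-0.9408, -0.3390)
n_3 = (-0.6990, -0.7151)
n_4 = (+0.4167, -0.9091)
n_5 = (+0.9976, +0.0685)
n_6 = (+0.8709, +0.4915)
  (0,1): δ = 97.04°  ·
  (0,2): δ = 60.08°  ·
  (0,3): δ = 34.24°  ·
  (0,4): δ = 34.73°  ·
  (0,5): δ = 104.04°  ·
  (0,6): δ = 129.55°  ·
  (1,2): δ = 143.05°  ·
  (1,3): δ = 117.21°  ·
  (1,4): δ = 48.24°  ·
  (1,5): δ = 21.07°  ✓
  (1,6): δ = 46.58°  ·
  (2,3): δ = 154.16°  ·
  (2,4): δ = 85.19°  ·
  (2,5): δ = 15.88°  ✓
  (2,6): δ = 9.63°  ✓
  (3,4): δ = 111.03°  ·
  (3,5): δ = 41.72°  ·
  (3,6): δ = 16.21°  ✓
  (4,5): δ = 110.69°  ·
  (4,6): δ = 85.18°  ·
  (5,6): δ = 154.49°  ·
antipodal pairs: 4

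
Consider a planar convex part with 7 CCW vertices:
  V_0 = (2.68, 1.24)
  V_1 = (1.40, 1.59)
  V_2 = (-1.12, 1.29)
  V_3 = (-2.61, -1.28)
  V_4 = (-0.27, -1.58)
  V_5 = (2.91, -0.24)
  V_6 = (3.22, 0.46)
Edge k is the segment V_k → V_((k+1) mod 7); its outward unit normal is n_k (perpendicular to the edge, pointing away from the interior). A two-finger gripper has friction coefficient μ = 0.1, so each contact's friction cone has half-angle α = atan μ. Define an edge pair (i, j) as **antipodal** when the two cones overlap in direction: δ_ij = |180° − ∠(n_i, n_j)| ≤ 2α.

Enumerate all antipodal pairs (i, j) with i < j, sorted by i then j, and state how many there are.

count = 2; pairs: (0,3), (2,5)

α = atan 0.1 = 5.71°;  2α = 11.42°
n_0 = (+0.2638, +0.9646)
n_1 = (-0.1182, +0.9930)
n_2 = (-0.8651, +0.5016)
n_3 = (-0.1272, -0.9919)
n_4 = (+0.3883, -0.9215)
n_5 = (+0.9143, -0.4049)
n_6 = (+0.8222, +0.5692)
  (0,1): δ = 157.92°  ·
  (0,2): δ = 104.81°  ·
  (0,3): δ = 7.99°  ✓
  (0,4): δ = 38.14°  ·
  (0,5): δ = 81.41°  ·
  (0,6): δ = 139.99°  ·
  (1,2): δ = 126.89°  ·
  (1,3): δ = 14.09°  ·
  (1,4): δ = 16.06°  ·
  (1,5): δ = 59.32°  ·
  (1,6): δ = 117.91°  ·
  (2,3): δ = 67.20°  ·
  (2,4): δ = 37.05°  ·
  (2,5): δ = 6.22°  ✓
  (2,6): δ = 64.80°  ·
  (3,4): δ = 149.84°  ·
  (3,5): δ = 106.58°  ·
  (3,6): δ = 48.00°  ·
  (4,5): δ = 136.74°  ·
  (4,6): δ = 78.15°  ·
  (5,6): δ = 121.42°  ·
antipodal pairs: 2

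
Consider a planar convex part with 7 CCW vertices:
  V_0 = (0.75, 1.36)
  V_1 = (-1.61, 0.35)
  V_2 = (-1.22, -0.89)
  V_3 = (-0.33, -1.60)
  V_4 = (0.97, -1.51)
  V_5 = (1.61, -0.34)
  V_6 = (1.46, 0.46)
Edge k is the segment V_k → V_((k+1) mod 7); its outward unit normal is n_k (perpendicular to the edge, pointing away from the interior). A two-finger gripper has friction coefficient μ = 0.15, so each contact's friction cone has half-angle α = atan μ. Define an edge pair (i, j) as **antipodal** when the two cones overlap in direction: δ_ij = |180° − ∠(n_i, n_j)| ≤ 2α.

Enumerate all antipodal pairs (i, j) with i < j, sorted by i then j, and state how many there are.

α = atan 0.15 = 8.53°;  2α = 17.06°
n_0 = (-0.3934, +0.9193)
n_1 = (-0.9539, -0.3000)
n_2 = (-0.6236, -0.7817)
n_3 = (+0.0691, -0.9976)
n_4 = (+0.8773, -0.4799)
n_5 = (+0.9829, +0.1843)
n_6 = (+0.7851, +0.6194)
  (0,1): δ = 95.71°  ·
  (0,2): δ = 61.75°  ·
  (0,3): δ = 19.21°  ·
  (0,4): δ = 38.15°  ·
  (0,5): δ = 77.45°  ·
  (0,6): δ = 105.10°  ·
  (1,2): δ = 146.04°  ·
  (1,3): δ = 103.50°  ·
  (1,4): δ = 46.14°  ·
  (1,5): δ = 6.84°  ✓
  (1,6): δ = 20.81°  ·
  (2,3): δ = 137.46°  ·
  (2,4): δ = 80.10°  ·
  (2,5): δ = 40.80°  ·
  (2,6): δ = 13.15°  ✓
  (3,4): δ = 122.64°  ·
  (3,5): δ = 83.34°  ·
  (3,6): δ = 55.69°  ·
  (4,5): δ = 140.70°  ·
  (4,6): δ = 113.05°  ·
  (5,6): δ = 152.35°  ·
antipodal pairs: 2

count = 2; pairs: (1,5), (2,6)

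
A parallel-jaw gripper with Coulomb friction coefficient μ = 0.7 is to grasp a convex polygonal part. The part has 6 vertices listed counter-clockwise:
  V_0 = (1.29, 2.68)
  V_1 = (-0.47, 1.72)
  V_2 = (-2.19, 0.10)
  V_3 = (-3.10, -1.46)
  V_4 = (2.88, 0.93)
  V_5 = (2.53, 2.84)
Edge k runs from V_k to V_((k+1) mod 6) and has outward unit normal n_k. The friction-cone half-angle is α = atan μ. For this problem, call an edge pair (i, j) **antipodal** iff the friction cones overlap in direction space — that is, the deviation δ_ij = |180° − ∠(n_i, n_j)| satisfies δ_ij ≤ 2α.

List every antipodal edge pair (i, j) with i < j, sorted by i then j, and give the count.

count = 6; pairs: (0,3), (1,3), (1,4), (2,3), (2,4), (3,5)

α = atan 0.7 = 34.99°;  2α = 69.98°
n_0 = (-0.4789, +0.8779)
n_1 = (-0.6856, +0.7280)
n_2 = (-0.8638, +0.5039)
n_3 = (+0.3711, -0.9286)
n_4 = (+0.9836, +0.1802)
n_5 = (-0.1280, +0.9918)
  (0,1): δ = 165.33°  ·
  (0,2): δ = 148.87°  ·
  (0,3): δ = 6.83°  ✓
  (0,4): δ = 71.77°  ·
  (0,5): δ = 158.74°  ·
  (1,2): δ = 163.54°  ·
  (1,3): δ = 21.50°  ✓
  (1,4): δ = 57.10°  ✓
  (1,5): δ = 144.07°  ·
  (2,3): δ = 37.96°  ✓
  (2,4): δ = 40.64°  ✓
  (2,5): δ = 127.61°  ·
  (3,4): δ = 101.40°  ·
  (3,5): δ = 14.43°  ✓
  (4,5): δ = 93.03°  ·
antipodal pairs: 6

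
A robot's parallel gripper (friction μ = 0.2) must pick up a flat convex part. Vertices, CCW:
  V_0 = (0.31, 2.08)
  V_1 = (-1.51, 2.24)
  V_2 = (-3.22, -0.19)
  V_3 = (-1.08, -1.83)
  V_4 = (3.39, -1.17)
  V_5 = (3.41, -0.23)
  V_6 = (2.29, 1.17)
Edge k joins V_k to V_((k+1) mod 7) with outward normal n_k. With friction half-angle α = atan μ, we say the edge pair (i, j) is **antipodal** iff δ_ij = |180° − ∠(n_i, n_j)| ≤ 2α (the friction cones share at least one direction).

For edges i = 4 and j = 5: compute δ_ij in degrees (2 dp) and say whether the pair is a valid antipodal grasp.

α = atan 0.2 = 11.31°;  2α = 22.62°
edge 4: e_4 = (+0.02, +0.94);  n_4 = (+0.9998, -0.0213)
edge 5: e_5 = (-1.12, +1.40);  n_5 = (+0.7809, +0.6247)
∠(n_4, n_5) = 39.88°
δ = |180° − 39.88°| = 140.12°
140.12° > 2α = 22.62°  →  invalid

δ = 140.12°, invalid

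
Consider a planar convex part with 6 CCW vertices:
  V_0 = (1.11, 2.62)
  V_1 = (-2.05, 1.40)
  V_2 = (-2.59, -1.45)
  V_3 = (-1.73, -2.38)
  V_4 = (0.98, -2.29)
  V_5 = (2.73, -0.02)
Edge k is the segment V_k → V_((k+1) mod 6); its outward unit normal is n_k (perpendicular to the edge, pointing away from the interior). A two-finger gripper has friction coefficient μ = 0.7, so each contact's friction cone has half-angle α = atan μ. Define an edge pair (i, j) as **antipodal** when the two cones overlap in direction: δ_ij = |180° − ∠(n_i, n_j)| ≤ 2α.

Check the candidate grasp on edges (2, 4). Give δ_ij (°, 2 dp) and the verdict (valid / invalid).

α = atan 0.7 = 34.99°;  2α = 69.98°
edge 2: e_2 = (+0.86, -0.93);  n_2 = (-0.7342, -0.6789)
edge 4: e_4 = (+1.75, +2.27);  n_4 = (+0.7920, -0.6106)
∠(n_2, n_4) = 99.61°
δ = |180° − 99.61°| = 80.39°
80.39° > 2α = 69.98°  →  invalid

δ = 80.39°, invalid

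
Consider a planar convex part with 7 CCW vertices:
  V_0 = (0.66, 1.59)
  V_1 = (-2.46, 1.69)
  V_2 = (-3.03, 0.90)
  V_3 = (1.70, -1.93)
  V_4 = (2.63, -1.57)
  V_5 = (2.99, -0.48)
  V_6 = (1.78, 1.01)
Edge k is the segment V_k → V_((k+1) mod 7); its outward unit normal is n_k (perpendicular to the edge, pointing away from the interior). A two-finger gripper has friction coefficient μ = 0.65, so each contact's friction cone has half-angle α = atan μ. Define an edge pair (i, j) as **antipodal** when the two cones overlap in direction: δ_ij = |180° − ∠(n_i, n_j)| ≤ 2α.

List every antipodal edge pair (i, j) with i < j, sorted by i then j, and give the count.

count = 7; pairs: (0,2), (0,3), (1,3), (1,4), (2,5), (2,6), (3,6)

α = atan 0.65 = 33.02°;  2α = 66.05°
n_0 = (+0.0320, +0.9995)
n_1 = (-0.8109, +0.5851)
n_2 = (-0.5134, -0.8581)
n_3 = (+0.3610, -0.9326)
n_4 = (+0.9496, -0.3136)
n_5 = (+0.7763, +0.6304)
n_6 = (+0.4599, +0.8880)
  (0,1): δ = 123.98°  ·
  (0,2): δ = 29.06°  ✓
  (0,3): δ = 23.00°  ✓
  (0,4): δ = 73.56°  ·
  (0,5): δ = 130.92°  ·
  (0,6): δ = 154.46°  ·
  (1,2): δ = 85.08°  ·
  (1,3): δ = 33.03°  ✓
  (1,4): δ = 17.53°  ✓
  (1,5): δ = 74.89°  ·
  (1,6): δ = 98.43°  ·
  (2,3): δ = 127.95°  ·
  (2,4): δ = 77.38°  ·
  (2,5): δ = 20.03°  ✓
  (2,6): δ = 3.51°  ✓
  (3,4): δ = 129.44°  ·
  (3,5): δ = 72.08°  ·
  (3,6): δ = 48.54°  ✓
  (4,5): δ = 122.64°  ·
  (4,6): δ = 99.10°  ·
  (5,6): δ = 156.46°  ·
antipodal pairs: 7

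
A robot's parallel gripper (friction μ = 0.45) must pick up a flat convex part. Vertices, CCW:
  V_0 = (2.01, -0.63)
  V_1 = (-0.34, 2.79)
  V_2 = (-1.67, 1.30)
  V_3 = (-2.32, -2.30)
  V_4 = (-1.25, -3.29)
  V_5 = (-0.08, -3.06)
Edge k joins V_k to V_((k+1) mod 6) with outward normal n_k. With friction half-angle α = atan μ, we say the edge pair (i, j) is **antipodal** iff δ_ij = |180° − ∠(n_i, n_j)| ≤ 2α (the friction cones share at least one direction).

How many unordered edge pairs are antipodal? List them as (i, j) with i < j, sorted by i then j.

count = 5; pairs: (0,2), (0,3), (1,4), (1,5), (2,5)

α = atan 0.45 = 24.23°;  2α = 48.46°
n_0 = (+0.8242, +0.5663)
n_1 = (-0.7460, +0.6659)
n_2 = (-0.9841, +0.1777)
n_3 = (-0.6791, -0.7340)
n_4 = (+0.1929, -0.9812)
n_5 = (+0.7582, -0.6521)
  (0,1): δ = 76.25°  ·
  (0,2): δ = 44.73°  ✓
  (0,3): δ = 12.73°  ✓
  (0,4): δ = 66.63°  ·
  (0,5): δ = 104.81°  ·
  (1,2): δ = 148.48°  ·
  (1,3): δ = 91.02°  ·
  (1,4): δ = 37.13°  ✓
  (1,5): δ = 1.05°  ✓
  (2,3): δ = 122.54°  ·
  (2,4): δ = 68.64°  ·
  (2,5): δ = 30.46°  ✓
  (3,4): δ = 126.10°  ·
  (3,5): δ = 87.92°  ·
  (4,5): δ = 141.82°  ·
antipodal pairs: 5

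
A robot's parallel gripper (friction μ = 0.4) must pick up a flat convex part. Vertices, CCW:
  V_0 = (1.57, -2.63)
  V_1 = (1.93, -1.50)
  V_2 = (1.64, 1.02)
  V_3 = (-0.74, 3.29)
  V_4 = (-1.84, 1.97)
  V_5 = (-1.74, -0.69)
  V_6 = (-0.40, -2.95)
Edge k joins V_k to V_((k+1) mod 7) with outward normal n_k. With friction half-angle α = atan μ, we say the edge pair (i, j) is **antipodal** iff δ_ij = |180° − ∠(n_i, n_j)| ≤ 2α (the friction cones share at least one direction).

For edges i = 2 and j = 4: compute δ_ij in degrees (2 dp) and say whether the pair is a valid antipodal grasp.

α = atan 0.4 = 21.80°;  2α = 43.60°
edge 2: e_2 = (-2.38, +2.27);  n_2 = (+0.6902, +0.7236)
edge 4: e_4 = (+0.10, -2.66);  n_4 = (-0.9993, -0.0376)
∠(n_2, n_4) = 135.80°
δ = |180° − 135.80°| = 44.20°
44.20° > 2α = 43.60°  →  invalid

δ = 44.20°, invalid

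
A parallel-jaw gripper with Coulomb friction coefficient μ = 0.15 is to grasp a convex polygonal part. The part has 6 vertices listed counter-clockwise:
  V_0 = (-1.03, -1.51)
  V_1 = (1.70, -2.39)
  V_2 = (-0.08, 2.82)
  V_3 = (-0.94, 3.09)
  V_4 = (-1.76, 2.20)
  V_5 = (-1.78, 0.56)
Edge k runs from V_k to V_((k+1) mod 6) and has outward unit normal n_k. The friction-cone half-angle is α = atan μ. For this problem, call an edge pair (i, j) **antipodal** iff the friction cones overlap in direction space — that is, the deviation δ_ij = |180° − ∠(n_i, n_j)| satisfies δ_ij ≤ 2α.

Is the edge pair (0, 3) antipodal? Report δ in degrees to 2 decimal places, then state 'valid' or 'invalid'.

δ = 65.21°, invalid

α = atan 0.15 = 8.53°;  2α = 17.06°
edge 0: e_0 = (+2.73, -0.88);  n_0 = (-0.3068, -0.9518)
edge 3: e_3 = (-0.82, -0.89);  n_3 = (-0.7354, +0.6776)
∠(n_0, n_3) = 114.79°
δ = |180° − 114.79°| = 65.21°
65.21° > 2α = 17.06°  →  invalid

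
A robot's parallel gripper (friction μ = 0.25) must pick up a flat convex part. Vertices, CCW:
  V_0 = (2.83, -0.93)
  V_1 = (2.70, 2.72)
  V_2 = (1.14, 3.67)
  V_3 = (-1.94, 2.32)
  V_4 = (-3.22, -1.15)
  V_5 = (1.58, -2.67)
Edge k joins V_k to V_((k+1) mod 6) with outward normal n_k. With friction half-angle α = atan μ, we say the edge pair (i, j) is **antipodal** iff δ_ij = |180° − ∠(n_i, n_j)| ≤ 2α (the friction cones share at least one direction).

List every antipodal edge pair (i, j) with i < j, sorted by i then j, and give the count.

count = 3; pairs: (0,3), (1,4), (3,5)

α = atan 0.25 = 14.04°;  2α = 28.07°
n_0 = (+0.9994, +0.0356)
n_1 = (+0.5201, +0.8541)
n_2 = (-0.4014, +0.9159)
n_3 = (-0.9382, +0.3461)
n_4 = (-0.3019, -0.9533)
n_5 = (+0.8122, -0.5834)
  (0,1): δ = 123.38°  ·
  (0,2): δ = 68.37°  ·
  (0,3): δ = 22.29°  ✓
  (0,4): δ = 70.39°  ·
  (0,5): δ = 142.27°  ·
  (1,2): δ = 124.99°  ·
  (1,3): δ = 78.91°  ·
  (1,4): δ = 13.77°  ✓
  (1,5): δ = 85.65°  ·
  (2,3): δ = 133.92°  ·
  (2,4): δ = 41.24°  ·
  (2,5): δ = 30.64°  ·
  (3,4): δ = 87.32°  ·
  (3,5): δ = 15.45°  ✓
  (4,5): δ = 108.12°  ·
antipodal pairs: 3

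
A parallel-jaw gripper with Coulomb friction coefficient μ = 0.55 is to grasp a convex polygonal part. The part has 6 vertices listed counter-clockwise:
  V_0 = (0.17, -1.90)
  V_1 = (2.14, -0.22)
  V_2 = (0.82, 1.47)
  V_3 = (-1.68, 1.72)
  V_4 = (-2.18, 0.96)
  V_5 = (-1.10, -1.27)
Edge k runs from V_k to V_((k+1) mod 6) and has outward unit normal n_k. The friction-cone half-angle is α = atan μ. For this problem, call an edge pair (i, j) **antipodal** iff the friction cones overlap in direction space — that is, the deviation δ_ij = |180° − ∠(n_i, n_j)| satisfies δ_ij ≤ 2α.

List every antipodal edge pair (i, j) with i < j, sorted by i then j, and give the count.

count = 5; pairs: (0,2), (0,3), (1,4), (1,5), (2,5)

α = atan 0.55 = 28.81°;  2α = 57.62°
n_0 = (+0.6489, -0.7609)
n_1 = (+0.7881, +0.6156)
n_2 = (+0.0995, +0.9950)
n_3 = (-0.8354, +0.5496)
n_4 = (-0.9000, -0.4359)
n_5 = (-0.4444, -0.8958)
  (0,1): δ = 92.47°  ·
  (0,2): δ = 46.17°  ✓
  (0,3): δ = 16.20°  ✓
  (0,4): δ = 75.38°  ·
  (0,5): δ = 113.16°  ·
  (1,2): δ = 133.70°  ·
  (1,3): δ = 71.33°  ·
  (1,4): δ = 12.15°  ✓
  (1,5): δ = 25.62°  ✓
  (2,3): δ = 117.63°  ·
  (2,4): δ = 58.45°  ·
  (2,5): δ = 20.67°  ✓
  (3,4): δ = 120.82°  ·
  (3,5): δ = 83.04°  ·
  (4,5): δ = 142.23°  ·
antipodal pairs: 5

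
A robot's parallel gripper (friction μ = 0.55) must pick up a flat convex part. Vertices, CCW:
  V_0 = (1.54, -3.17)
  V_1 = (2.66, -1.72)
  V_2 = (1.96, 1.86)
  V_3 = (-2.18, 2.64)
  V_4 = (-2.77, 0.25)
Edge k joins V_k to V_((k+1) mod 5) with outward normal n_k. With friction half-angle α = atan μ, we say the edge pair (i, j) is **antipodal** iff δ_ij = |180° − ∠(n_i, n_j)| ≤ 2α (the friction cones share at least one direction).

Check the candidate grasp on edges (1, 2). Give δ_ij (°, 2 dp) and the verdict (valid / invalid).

δ = 111.73°, invalid

α = atan 0.55 = 28.81°;  2α = 57.62°
edge 1: e_1 = (-0.70, +3.58);  n_1 = (+0.9814, +0.1919)
edge 2: e_2 = (-4.14, +0.78);  n_2 = (+0.1851, +0.9827)
∠(n_1, n_2) = 68.27°
δ = |180° − 68.27°| = 111.73°
111.73° > 2α = 57.62°  →  invalid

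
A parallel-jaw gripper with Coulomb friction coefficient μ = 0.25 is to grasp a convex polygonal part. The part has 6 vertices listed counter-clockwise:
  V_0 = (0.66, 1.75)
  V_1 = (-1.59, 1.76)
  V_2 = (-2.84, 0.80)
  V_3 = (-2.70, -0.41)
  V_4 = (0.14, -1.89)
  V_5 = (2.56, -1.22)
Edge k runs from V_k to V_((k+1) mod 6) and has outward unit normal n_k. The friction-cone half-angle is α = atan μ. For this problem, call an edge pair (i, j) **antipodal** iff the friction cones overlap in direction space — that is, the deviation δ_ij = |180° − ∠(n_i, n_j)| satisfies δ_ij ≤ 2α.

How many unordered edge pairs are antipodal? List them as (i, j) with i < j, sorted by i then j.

α = atan 0.25 = 14.04°;  2α = 28.07°
n_0 = (+0.0044, +1.0000)
n_1 = (-0.6091, +0.7931)
n_2 = (-0.9934, -0.1149)
n_3 = (-0.4621, -0.8868)
n_4 = (+0.2668, -0.9637)
n_5 = (+0.8424, +0.5389)
  (0,1): δ = 142.22°  ·
  (0,2): δ = 83.15°  ·
  (0,3): δ = 27.27°  ✓
  (0,4): δ = 15.73°  ✓
  (0,5): δ = 122.86°  ·
  (1,2): δ = 120.92°  ·
  (1,3): δ = 65.05°  ·
  (1,4): δ = 22.05°  ✓
  (1,5): δ = 85.08°  ·
  (2,3): δ = 124.13°  ·
  (2,4): δ = 81.12°  ·
  (2,5): δ = 26.01°  ✓
  (3,4): δ = 137.00°  ·
  (3,5): δ = 29.87°  ·
  (4,5): δ = 72.87°  ·
antipodal pairs: 4

count = 4; pairs: (0,3), (0,4), (1,4), (2,5)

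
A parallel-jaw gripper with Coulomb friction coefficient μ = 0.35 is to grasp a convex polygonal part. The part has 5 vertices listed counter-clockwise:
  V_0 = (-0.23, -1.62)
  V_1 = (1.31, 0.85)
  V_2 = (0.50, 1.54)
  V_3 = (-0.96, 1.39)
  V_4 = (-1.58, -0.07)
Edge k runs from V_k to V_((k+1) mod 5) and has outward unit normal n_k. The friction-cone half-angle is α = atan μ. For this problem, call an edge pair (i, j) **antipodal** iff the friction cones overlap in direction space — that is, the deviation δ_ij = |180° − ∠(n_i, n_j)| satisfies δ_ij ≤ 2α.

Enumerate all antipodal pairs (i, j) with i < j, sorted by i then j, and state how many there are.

count = 2; pairs: (0,3), (1,4)

α = atan 0.35 = 19.29°;  2α = 38.58°
n_0 = (+0.8486, -0.5291)
n_1 = (+0.6485, +0.7612)
n_2 = (-0.1022, +0.9948)
n_3 = (-0.9204, +0.3909)
n_4 = (-0.7541, -0.6568)
  (0,1): δ = 98.48°  ·
  (0,2): δ = 52.19°  ·
  (0,3): δ = 8.93°  ✓
  (0,4): δ = 73.00°  ·
  (1,2): δ = 133.71°  ·
  (1,3): δ = 72.58°  ·
  (1,4): δ = 8.52°  ✓
  (2,3): δ = 118.87°  ·
  (2,4): δ = 54.81°  ·
  (3,4): δ = 115.94°  ·
antipodal pairs: 2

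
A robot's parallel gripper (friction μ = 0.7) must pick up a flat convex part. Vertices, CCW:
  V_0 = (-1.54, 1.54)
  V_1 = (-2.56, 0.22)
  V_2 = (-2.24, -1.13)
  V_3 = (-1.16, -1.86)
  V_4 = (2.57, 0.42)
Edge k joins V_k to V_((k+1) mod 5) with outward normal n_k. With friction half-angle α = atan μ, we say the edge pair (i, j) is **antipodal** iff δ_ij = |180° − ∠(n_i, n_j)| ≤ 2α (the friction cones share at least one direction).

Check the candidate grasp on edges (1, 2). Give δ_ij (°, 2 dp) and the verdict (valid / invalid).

α = atan 0.7 = 34.99°;  2α = 69.98°
edge 1: e_1 = (+0.32, -1.35);  n_1 = (-0.9730, -0.2306)
edge 2: e_2 = (+1.08, -0.73);  n_2 = (-0.5600, -0.8285)
∠(n_1, n_2) = 42.61°
δ = |180° − 42.61°| = 137.39°
137.39° > 2α = 69.98°  →  invalid

δ = 137.39°, invalid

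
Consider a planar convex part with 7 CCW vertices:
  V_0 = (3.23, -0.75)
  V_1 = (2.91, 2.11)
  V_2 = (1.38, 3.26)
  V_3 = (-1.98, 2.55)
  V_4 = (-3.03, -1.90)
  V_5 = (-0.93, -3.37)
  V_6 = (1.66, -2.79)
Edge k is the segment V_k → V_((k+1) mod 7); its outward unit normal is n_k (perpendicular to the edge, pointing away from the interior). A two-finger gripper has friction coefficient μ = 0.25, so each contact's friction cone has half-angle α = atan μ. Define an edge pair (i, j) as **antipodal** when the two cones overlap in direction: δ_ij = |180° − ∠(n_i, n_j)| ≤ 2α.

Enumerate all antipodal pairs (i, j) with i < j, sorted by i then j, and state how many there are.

α = atan 0.25 = 14.04°;  2α = 28.07°
n_0 = (+0.9938, +0.1112)
n_1 = (+0.6008, +0.7994)
n_2 = (-0.2067, +0.9784)
n_3 = (-0.9733, +0.2296)
n_4 = (-0.5735, -0.8192)
n_5 = (+0.2185, -0.9758)
n_6 = (+0.7925, -0.6099)
  (0,1): δ = 133.31°  ·
  (0,2): δ = 84.45°  ·
  (0,3): δ = 19.66°  ✓
  (0,4): δ = 48.62°  ·
  (0,5): δ = 96.24°  ·
  (0,6): δ = 136.03°  ·
  (1,2): δ = 131.14°  ·
  (1,3): δ = 66.35°  ·
  (1,4): δ = 1.94°  ✓
  (1,5): δ = 49.55°  ·
  (1,6): δ = 89.35°  ·
  (2,3): δ = 115.21°  ·
  (2,4): δ = 46.92°  ·
  (2,5): δ = 0.69°  ✓
  (2,6): δ = 40.49°  ·
  (3,4): δ = 111.72°  ·
  (3,5): δ = 64.10°  ·
  (3,6): δ = 24.31°  ✓
  (4,5): δ = 132.39°  ·
  (4,6): δ = 92.59°  ·
  (5,6): δ = 140.20°  ·
antipodal pairs: 4

count = 4; pairs: (0,3), (1,4), (2,5), (3,6)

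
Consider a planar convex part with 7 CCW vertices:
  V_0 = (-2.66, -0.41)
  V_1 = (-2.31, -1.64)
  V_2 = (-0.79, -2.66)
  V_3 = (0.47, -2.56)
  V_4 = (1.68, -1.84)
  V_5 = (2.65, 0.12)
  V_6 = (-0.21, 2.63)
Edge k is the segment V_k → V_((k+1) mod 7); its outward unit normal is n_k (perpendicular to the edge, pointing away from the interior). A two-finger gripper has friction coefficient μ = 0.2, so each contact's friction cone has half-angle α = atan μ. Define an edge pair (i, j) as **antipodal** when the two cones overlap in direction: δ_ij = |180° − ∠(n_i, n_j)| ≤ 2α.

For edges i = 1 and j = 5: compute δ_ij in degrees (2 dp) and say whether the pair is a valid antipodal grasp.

α = atan 0.2 = 11.31°;  2α = 22.62°
edge 1: e_1 = (+1.52, -1.02);  n_1 = (-0.5572, -0.8304)
edge 5: e_5 = (-2.86, +2.51);  n_5 = (+0.6596, +0.7516)
∠(n_1, n_5) = 172.59°
δ = |180° − 172.59°| = 7.41°
7.41° ≤ 2α = 22.62°  →  valid

δ = 7.41°, valid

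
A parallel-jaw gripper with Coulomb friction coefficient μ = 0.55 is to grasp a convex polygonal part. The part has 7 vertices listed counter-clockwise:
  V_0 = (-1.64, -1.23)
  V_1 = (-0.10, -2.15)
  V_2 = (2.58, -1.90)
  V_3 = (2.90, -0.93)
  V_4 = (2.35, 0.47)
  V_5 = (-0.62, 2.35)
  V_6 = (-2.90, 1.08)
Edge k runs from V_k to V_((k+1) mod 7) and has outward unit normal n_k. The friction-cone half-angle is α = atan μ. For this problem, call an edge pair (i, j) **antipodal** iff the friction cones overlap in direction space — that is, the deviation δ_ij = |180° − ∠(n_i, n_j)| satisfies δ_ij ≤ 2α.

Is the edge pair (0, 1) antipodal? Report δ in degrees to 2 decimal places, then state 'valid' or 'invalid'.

δ = 143.82°, invalid

α = atan 0.55 = 28.81°;  2α = 57.62°
edge 0: e_0 = (+1.54, -0.92);  n_0 = (-0.5129, -0.8585)
edge 1: e_1 = (+2.68, +0.25);  n_1 = (+0.0929, -0.9957)
∠(n_0, n_1) = 36.18°
δ = |180° − 36.18°| = 143.82°
143.82° > 2α = 57.62°  →  invalid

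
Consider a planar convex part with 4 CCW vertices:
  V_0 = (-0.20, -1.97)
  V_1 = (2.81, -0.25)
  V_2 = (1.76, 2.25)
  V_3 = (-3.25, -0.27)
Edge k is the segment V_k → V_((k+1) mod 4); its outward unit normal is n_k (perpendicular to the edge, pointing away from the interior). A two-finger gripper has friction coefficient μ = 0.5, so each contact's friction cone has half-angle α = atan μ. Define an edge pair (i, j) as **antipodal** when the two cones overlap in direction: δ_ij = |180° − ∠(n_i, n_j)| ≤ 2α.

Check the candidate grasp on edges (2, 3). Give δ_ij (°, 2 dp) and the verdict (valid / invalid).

α = atan 0.5 = 26.57°;  2α = 53.13°
edge 2: e_2 = (-5.01, -2.52);  n_2 = (-0.4494, +0.8934)
edge 3: e_3 = (+3.05, -1.70);  n_3 = (-0.4869, -0.8735)
∠(n_2, n_3) = 124.16°
δ = |180° − 124.16°| = 55.84°
55.84° > 2α = 53.13°  →  invalid

δ = 55.84°, invalid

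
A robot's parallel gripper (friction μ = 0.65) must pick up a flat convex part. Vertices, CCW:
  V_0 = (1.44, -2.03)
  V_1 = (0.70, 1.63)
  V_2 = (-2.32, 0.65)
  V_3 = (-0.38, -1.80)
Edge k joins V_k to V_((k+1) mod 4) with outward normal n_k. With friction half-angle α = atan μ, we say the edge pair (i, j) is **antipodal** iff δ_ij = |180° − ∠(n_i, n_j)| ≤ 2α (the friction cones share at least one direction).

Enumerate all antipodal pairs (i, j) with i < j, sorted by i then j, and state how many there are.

α = atan 0.65 = 33.02°;  2α = 66.05°
n_0 = (+0.9802, +0.1982)
n_1 = (-0.3087, +0.9512)
n_2 = (-0.7840, -0.6208)
n_3 = (-0.1254, -0.9921)
  (0,1): δ = 83.45°  ·
  (0,2): δ = 26.94°  ✓
  (0,3): δ = 71.37°  ·
  (1,2): δ = 69.60°  ·
  (1,3): δ = 25.18°  ✓
  (2,3): δ = 135.58°  ·
antipodal pairs: 2

count = 2; pairs: (0,2), (1,3)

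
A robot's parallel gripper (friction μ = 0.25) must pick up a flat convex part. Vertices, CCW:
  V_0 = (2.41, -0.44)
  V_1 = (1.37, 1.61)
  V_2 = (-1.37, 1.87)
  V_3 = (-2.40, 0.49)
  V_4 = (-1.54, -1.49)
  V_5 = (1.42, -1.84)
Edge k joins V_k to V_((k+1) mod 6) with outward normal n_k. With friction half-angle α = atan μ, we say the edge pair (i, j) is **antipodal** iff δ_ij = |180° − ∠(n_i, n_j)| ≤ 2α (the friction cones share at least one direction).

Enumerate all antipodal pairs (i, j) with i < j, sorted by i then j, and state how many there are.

count = 3; pairs: (0,3), (1,4), (2,5)

α = atan 0.25 = 14.04°;  2α = 28.07°
n_0 = (+0.8918, +0.4524)
n_1 = (+0.0945, +0.9955)
n_2 = (-0.8014, +0.5981)
n_3 = (-0.9172, -0.3984)
n_4 = (-0.1174, -0.9931)
n_5 = (+0.8165, -0.5774)
  (0,1): δ = 122.32°  ·
  (0,2): δ = 63.64°  ·
  (0,3): δ = 3.42°  ✓
  (0,4): δ = 56.36°  ·
  (0,5): δ = 117.83°  ·
  (1,2): δ = 121.32°  ·
  (1,3): δ = 61.10°  ·
  (1,4): δ = 1.32°  ✓
  (1,5): δ = 60.15°  ·
  (2,3): δ = 119.79°  ·
  (2,4): δ = 60.01°  ·
  (2,5): δ = 1.47°  ✓
  (3,4): δ = 120.22°  ·
  (3,5): δ = 58.74°  ·
  (4,5): δ = 118.52°  ·
antipodal pairs: 3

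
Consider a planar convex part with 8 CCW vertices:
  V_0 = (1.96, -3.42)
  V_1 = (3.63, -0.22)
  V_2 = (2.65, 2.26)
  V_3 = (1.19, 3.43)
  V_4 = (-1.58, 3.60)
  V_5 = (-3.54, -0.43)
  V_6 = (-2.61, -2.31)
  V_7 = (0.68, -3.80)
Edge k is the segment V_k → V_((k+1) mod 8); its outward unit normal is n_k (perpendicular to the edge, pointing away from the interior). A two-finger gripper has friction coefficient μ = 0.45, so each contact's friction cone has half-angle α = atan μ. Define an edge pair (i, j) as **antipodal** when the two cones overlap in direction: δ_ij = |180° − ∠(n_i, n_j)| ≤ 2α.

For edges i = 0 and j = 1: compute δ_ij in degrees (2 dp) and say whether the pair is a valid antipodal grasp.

δ = 130.88°, invalid

α = atan 0.45 = 24.23°;  2α = 48.46°
edge 0: e_0 = (+1.67, +3.20);  n_0 = (+0.8865, -0.4627)
edge 1: e_1 = (-0.98, +2.48);  n_1 = (+0.9300, +0.3675)
∠(n_0, n_1) = 49.12°
δ = |180° − 49.12°| = 130.88°
130.88° > 2α = 48.46°  →  invalid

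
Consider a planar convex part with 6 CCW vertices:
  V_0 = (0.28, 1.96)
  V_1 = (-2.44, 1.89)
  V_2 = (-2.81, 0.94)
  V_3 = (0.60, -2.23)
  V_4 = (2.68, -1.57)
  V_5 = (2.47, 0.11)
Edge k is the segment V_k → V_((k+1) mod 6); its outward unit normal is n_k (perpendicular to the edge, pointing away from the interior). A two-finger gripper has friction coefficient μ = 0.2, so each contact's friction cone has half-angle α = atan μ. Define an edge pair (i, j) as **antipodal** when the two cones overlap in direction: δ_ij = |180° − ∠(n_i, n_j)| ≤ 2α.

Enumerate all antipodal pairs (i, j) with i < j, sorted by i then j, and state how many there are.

α = atan 0.2 = 11.31°;  2α = 22.62°
n_0 = (-0.0257, +0.9997)
n_1 = (-0.9318, +0.3629)
n_2 = (-0.6809, -0.7324)
n_3 = (+0.3024, -0.9532)
n_4 = (+0.9923, +0.1240)
n_5 = (+0.6453, +0.7639)
  (0,1): δ = 112.75°  ·
  (0,2): δ = 44.39°  ·
  (0,3): δ = 16.13°  ✓
  (0,4): δ = 95.65°  ·
  (0,5): δ = 138.34°  ·
  (1,2): δ = 111.63°  ·
  (1,3): δ = 51.12°  ·
  (1,4): δ = 28.40°  ·
  (1,5): δ = 71.09°  ·
  (2,3): δ = 119.48°  ·
  (2,4): δ = 39.96°  ·
  (2,5): δ = 2.72°  ✓
  (3,4): δ = 100.48°  ·
  (3,5): δ = 57.79°  ·
  (4,5): δ = 137.31°  ·
antipodal pairs: 2

count = 2; pairs: (0,3), (2,5)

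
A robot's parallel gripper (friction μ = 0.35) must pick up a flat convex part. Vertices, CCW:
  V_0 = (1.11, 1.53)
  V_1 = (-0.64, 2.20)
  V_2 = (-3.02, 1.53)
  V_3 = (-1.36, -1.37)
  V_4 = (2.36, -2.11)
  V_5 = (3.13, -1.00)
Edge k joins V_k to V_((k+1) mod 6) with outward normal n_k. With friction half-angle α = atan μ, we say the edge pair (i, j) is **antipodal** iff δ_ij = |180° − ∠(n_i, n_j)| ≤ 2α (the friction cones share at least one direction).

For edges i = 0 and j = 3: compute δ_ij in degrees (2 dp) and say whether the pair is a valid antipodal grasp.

α = atan 0.35 = 19.29°;  2α = 38.58°
edge 0: e_0 = (-1.75, +0.67);  n_0 = (+0.3575, +0.9339)
edge 3: e_3 = (+3.72, -0.74);  n_3 = (-0.1951, -0.9808)
∠(n_0, n_3) = 170.30°
δ = |180° − 170.30°| = 9.70°
9.70° ≤ 2α = 38.58°  →  valid

δ = 9.70°, valid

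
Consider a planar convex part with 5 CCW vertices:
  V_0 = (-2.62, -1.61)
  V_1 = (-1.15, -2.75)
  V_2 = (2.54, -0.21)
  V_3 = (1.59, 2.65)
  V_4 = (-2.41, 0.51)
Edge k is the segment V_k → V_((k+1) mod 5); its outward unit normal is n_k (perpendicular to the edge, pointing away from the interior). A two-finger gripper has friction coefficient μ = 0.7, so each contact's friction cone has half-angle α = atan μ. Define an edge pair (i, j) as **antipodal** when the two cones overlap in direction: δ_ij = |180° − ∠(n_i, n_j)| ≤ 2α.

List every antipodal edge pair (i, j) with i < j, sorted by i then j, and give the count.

α = atan 0.7 = 34.99°;  2α = 69.98°
n_0 = (-0.6128, -0.7902)
n_1 = (+0.5670, -0.8237)
n_2 = (+0.9490, +0.3152)
n_3 = (-0.4717, +0.8817)
n_4 = (-0.9951, +0.0986)
  (0,1): δ = 107.66°  ·
  (0,2): δ = 33.83°  ✓
  (0,3): δ = 65.94°  ✓
  (0,4): δ = 122.14°  ·
  (1,2): δ = 106.17°  ·
  (1,3): δ = 6.39°  ✓
  (1,4): δ = 49.80°  ✓
  (2,3): δ = 80.23°  ·
  (2,4): δ = 24.03°  ✓
  (3,4): δ = 123.80°  ·
antipodal pairs: 5

count = 5; pairs: (0,2), (0,3), (1,3), (1,4), (2,4)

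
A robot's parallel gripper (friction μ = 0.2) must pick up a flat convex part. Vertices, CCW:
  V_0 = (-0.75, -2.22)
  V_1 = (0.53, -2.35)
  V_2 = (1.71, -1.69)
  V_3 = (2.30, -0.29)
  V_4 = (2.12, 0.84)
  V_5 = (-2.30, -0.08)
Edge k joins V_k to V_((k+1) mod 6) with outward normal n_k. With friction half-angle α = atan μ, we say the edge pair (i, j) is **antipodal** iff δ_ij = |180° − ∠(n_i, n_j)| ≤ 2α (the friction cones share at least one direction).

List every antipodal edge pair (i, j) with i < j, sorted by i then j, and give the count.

α = atan 0.2 = 11.31°;  2α = 22.62°
n_0 = (-0.1010, -0.9949)
n_1 = (+0.4882, -0.8728)
n_2 = (+0.9215, -0.3884)
n_3 = (+0.9875, +0.1573)
n_4 = (-0.2038, +0.9790)
n_5 = (-0.8099, -0.5866)
  (0,1): δ = 144.98°  ·
  (0,2): δ = 107.05°  ·
  (0,3): δ = 75.15°  ·
  (0,4): δ = 17.56°  ✓
  (0,5): δ = 131.71°  ·
  (1,2): δ = 142.07°  ·
  (1,3): δ = 110.17°  ·
  (1,4): δ = 17.46°  ✓
  (1,5): δ = 96.70°  ·
  (2,3): δ = 148.10°  ·
  (2,4): δ = 55.39°  ·
  (2,5): δ = 58.77°  ·
  (3,4): δ = 87.29°  ·
  (3,5): δ = 26.87°  ·
  (4,5): δ = 65.84°  ·
antipodal pairs: 2

count = 2; pairs: (0,4), (1,4)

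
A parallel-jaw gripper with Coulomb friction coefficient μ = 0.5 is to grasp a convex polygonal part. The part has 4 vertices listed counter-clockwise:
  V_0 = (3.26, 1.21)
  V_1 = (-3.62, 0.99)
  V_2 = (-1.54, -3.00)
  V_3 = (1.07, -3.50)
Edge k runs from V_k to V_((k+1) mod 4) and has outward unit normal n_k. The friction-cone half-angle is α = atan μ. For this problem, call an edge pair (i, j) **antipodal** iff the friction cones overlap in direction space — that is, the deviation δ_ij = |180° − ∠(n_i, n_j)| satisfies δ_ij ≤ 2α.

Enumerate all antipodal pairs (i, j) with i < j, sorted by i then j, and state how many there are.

α = atan 0.5 = 26.57°;  2α = 53.13°
n_0 = (-0.0320, +0.9995)
n_1 = (-0.8867, -0.4623)
n_2 = (-0.1881, -0.9821)
n_3 = (+0.9068, -0.4216)
  (0,1): δ = 64.30°  ·
  (0,2): δ = 12.68°  ✓
  (0,3): δ = 63.23°  ·
  (1,2): δ = 128.38°  ·
  (1,3): δ = 52.47°  ✓
  (2,3): δ = 104.09°  ·
antipodal pairs: 2

count = 2; pairs: (0,2), (1,3)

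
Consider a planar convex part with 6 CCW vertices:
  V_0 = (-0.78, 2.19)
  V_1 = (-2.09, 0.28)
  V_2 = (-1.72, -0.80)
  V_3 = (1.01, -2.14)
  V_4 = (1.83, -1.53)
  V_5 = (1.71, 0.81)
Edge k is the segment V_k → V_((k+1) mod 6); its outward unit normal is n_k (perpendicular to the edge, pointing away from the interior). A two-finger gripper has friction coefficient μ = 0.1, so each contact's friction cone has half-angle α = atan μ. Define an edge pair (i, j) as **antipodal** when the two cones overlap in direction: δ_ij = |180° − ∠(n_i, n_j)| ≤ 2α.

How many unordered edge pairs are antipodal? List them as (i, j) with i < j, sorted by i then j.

α = atan 0.1 = 5.71°;  2α = 11.42°
n_0 = (-0.8247, +0.5656)
n_1 = (-0.9460, -0.3241)
n_2 = (-0.4406, -0.8977)
n_3 = (+0.5969, -0.8023)
n_4 = (+0.9987, +0.0512)
n_5 = (+0.4847, +0.8747)
  (0,1): δ = 126.64°  ·
  (0,2): δ = 81.70°  ·
  (0,3): δ = 18.91°  ·
  (0,4): δ = 37.38°  ·
  (0,5): δ = 95.45°  ·
  (1,2): δ = 135.05°  ·
  (1,3): δ = 72.27°  ·
  (1,4): δ = 15.98°  ·
  (1,5): δ = 42.09°  ·
  (2,3): δ = 117.21°  ·
  (2,4): δ = 60.92°  ·
  (2,5): δ = 2.85°  ✓
  (3,4): δ = 123.71°  ·
  (3,5): δ = 65.64°  ·
  (4,5): δ = 121.93°  ·
antipodal pairs: 1

count = 1; pairs: (2,5)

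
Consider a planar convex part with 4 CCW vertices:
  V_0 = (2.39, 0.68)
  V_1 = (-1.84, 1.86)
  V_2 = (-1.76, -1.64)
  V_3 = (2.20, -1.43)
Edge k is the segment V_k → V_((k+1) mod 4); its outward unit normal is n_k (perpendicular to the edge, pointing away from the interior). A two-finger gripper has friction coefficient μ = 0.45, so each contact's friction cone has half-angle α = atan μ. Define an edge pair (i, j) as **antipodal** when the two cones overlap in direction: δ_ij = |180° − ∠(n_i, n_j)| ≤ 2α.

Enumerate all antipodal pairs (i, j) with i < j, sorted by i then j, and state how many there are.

count = 2; pairs: (0,2), (1,3)

α = atan 0.45 = 24.23°;  2α = 48.46°
n_0 = (+0.2687, +0.9632)
n_1 = (-0.9997, -0.0229)
n_2 = (+0.0530, -0.9986)
n_3 = (+0.9960, -0.0897)
  (0,1): δ = 73.10°  ·
  (0,2): δ = 18.62°  ✓
  (0,3): δ = 100.44°  ·
  (1,2): δ = 88.27°  ·
  (1,3): δ = 6.45°  ✓
  (2,3): δ = 98.18°  ·
antipodal pairs: 2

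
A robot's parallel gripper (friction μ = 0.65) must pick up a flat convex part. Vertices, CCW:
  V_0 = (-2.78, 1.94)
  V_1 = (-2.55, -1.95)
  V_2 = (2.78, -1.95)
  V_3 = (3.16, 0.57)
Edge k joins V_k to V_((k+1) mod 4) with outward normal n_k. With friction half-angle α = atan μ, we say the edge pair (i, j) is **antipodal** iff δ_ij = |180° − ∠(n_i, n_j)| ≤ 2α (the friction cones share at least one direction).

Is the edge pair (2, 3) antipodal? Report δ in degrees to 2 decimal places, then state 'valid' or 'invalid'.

δ = 94.41°, invalid

α = atan 0.65 = 33.02°;  2α = 66.05°
edge 2: e_2 = (+0.38, +2.52);  n_2 = (+0.9888, -0.1491)
edge 3: e_3 = (-5.94, +1.37);  n_3 = (+0.2247, +0.9744)
∠(n_2, n_3) = 85.59°
δ = |180° − 85.59°| = 94.41°
94.41° > 2α = 66.05°  →  invalid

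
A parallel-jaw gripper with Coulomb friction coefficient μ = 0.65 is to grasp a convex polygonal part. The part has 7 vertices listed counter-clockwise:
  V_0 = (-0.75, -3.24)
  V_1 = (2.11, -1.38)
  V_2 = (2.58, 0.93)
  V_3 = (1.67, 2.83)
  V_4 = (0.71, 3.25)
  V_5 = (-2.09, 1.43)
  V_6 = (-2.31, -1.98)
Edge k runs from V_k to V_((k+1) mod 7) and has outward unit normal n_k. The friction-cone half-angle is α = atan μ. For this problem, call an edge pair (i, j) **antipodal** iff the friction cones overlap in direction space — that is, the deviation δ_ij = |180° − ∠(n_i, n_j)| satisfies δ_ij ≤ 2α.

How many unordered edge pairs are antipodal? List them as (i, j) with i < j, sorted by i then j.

count = 9; pairs: (0,3), (0,4), (0,5), (1,4), (1,5), (1,6), (2,5), (2,6), (3,6)

α = atan 0.65 = 33.02°;  2α = 66.05°
n_0 = (+0.5452, -0.8383)
n_1 = (+0.9799, -0.1994)
n_2 = (+0.9019, +0.4320)
n_3 = (+0.4008, +0.9162)
n_4 = (-0.5450, +0.8384)
n_5 = (-0.9979, +0.0644)
n_6 = (-0.6283, -0.7779)
  (0,1): δ = 134.54°  ·
  (0,2): δ = 97.45°  ·
  (0,3): δ = 56.67°  ✓
  (0,4): δ = 0.01°  ✓
  (0,5): δ = 53.27°  ✓
  (0,6): δ = 108.03°  ·
  (1,2): δ = 142.91°  ·
  (1,3): δ = 102.13°  ·
  (1,4): δ = 45.48°  ✓
  (1,5): δ = 7.81°  ✓
  (1,6): δ = 62.57°  ✓
  (2,3): δ = 139.22°  ·
  (2,4): δ = 82.57°  ·
  (2,5): δ = 29.28°  ✓
  (2,6): δ = 25.48°  ✓
  (3,4): δ = 123.35°  ·
  (3,5): δ = 70.06°  ·
  (3,6): δ = 15.30°  ✓
  (4,5): δ = 126.72°  ·
  (4,6): δ = 71.95°  ·
  (5,6): δ = 125.24°  ·
antipodal pairs: 9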